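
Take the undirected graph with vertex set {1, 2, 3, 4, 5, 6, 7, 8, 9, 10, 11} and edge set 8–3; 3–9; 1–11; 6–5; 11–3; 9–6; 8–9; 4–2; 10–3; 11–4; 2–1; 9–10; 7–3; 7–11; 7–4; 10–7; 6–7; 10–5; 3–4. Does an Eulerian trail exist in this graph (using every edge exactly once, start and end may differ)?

Degrees: 1:2, 2:2, 3:6, 4:4, 5:2, 6:3, 7:5, 8:2, 9:4, 10:4, 11:4
Odd-degree vertices: 6, 7 (2 total).
With 2 odd-degree vertices and all edges in one connected piece, an Eulerian trail exists (from 6 to 7).

Yes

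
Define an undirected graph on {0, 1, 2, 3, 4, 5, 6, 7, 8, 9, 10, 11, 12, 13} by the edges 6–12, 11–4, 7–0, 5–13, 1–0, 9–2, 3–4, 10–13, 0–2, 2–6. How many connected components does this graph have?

4

Component: {8}
Component: {3, 4, 11}
Component: {5, 10, 13}
Component: {0, 1, 2, 6, 7, 9, 12}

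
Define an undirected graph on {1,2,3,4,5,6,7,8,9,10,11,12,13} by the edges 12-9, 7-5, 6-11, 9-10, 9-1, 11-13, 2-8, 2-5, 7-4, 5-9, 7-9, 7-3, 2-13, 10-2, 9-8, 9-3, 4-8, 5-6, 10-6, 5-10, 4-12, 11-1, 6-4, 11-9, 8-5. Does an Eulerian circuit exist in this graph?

Degrees: 1:2, 2:4, 3:2, 4:4, 5:6, 6:4, 7:4, 8:4, 9:8, 10:4, 11:4, 12:2, 13:2
Every vertex has even degree and the edges form a single connected piece, so an Eulerian circuit exists.

Yes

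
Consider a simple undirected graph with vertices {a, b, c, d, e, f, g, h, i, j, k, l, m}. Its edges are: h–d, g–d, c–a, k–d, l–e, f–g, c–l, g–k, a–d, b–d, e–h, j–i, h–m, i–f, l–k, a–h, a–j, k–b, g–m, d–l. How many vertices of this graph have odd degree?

0

Degrees: a:4, b:2, c:2, d:6, e:2, f:2, g:4, h:4, i:2, j:2, k:4, l:4, m:2
Odd-degree vertices: none.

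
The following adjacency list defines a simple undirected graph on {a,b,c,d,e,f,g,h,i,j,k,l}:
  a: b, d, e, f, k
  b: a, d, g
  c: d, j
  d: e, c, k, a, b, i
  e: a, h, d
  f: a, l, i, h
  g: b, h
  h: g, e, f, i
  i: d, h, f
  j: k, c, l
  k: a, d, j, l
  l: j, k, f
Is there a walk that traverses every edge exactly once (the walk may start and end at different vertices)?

No

Degrees: a:5, b:3, c:2, d:6, e:3, f:4, g:2, h:4, i:3, j:3, k:4, l:3
Odd-degree vertices: a, b, e, i, j, l (6 total).
An Eulerian trail requires 0 or 2 odd-degree vertices; here there are 6.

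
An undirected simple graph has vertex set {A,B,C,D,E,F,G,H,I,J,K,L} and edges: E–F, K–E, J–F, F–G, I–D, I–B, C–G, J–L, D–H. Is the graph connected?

Component: {A}
Component: {B, D, H, I}
Component: {C, E, F, G, J, K, L}
No edge joins these 3 groups, so the graph is disconnected.

No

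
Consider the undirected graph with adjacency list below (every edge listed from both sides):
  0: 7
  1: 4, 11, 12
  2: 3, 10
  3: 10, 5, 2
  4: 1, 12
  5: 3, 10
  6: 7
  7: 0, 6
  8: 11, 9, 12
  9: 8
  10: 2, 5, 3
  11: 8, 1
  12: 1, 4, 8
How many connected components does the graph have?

3

Component: {0, 6, 7}
Component: {2, 3, 5, 10}
Component: {1, 4, 8, 9, 11, 12}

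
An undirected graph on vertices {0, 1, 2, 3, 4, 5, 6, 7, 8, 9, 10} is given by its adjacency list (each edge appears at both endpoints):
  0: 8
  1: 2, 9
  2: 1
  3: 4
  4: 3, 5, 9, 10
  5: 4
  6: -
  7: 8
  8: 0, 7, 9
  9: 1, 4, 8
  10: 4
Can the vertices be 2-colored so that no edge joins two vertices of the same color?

Yes

A valid 2-coloring puts {1, 4, 6, 8} on one side and {0, 2, 3, 5, 7, 9, 10} on the other; every edge crosses between the two sides.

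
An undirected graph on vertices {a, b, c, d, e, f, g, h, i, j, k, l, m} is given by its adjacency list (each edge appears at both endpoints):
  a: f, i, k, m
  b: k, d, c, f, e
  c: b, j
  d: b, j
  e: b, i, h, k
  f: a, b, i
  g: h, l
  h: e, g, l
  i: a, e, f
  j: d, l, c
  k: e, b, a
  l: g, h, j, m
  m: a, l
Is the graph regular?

Degrees: a:4, b:5, c:2, d:2, e:4, f:3, g:2, h:3, i:3, j:3, k:3, l:4, m:2
Vertex c has degree 2 while b has degree 5, so the graph is not regular.

No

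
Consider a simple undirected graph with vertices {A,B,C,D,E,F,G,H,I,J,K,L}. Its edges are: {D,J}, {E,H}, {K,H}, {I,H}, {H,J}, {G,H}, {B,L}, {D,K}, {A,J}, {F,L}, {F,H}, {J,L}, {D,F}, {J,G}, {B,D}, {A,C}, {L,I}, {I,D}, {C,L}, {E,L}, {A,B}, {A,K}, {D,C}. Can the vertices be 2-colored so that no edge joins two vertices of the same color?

No

J-G-H-J is an odd cycle (length 3), and a bipartite graph can contain only even cycles.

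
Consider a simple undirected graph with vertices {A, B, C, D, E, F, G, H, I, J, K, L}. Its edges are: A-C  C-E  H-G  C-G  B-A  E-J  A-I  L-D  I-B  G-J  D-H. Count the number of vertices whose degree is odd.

Degrees: A:3, B:2, C:3, D:2, E:2, F:0, G:3, H:2, I:2, J:2, K:0, L:1
Odd-degree vertices: A, C, G, L.

4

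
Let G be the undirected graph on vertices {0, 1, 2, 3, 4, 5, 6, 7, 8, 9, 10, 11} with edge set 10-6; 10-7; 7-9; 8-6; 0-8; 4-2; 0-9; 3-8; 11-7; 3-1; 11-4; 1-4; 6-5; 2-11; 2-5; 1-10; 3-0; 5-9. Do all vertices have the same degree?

Degrees: 0:3, 1:3, 2:3, 3:3, 4:3, 5:3, 6:3, 7:3, 8:3, 9:3, 10:3, 11:3
Every vertex has degree 3, so the graph is 3-regular.

Yes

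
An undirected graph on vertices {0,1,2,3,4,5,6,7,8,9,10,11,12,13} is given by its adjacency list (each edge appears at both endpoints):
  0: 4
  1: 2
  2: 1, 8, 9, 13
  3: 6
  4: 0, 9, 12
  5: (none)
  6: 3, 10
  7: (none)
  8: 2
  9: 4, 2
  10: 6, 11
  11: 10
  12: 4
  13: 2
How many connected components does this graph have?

4

Component: {5}
Component: {7}
Component: {3, 6, 10, 11}
Component: {0, 1, 2, 4, 8, 9, 12, 13}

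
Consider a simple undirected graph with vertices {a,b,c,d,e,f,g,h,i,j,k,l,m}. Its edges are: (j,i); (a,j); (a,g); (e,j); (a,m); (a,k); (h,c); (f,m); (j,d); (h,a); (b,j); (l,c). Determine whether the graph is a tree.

The graph has 13 vertices and 12 edges.
It is connected with exactly 12 edges, hence acyclic — it is a tree.

Yes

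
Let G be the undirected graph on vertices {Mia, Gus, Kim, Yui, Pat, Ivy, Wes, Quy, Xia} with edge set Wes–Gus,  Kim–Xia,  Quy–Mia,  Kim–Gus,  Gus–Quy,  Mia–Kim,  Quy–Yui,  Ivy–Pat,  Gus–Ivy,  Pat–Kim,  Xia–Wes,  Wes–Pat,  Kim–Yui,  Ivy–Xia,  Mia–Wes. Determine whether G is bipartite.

A valid 2-coloring puts {Kim, Ivy, Wes, Quy} on one side and {Mia, Gus, Yui, Pat, Xia} on the other; every edge crosses between the two sides.

Yes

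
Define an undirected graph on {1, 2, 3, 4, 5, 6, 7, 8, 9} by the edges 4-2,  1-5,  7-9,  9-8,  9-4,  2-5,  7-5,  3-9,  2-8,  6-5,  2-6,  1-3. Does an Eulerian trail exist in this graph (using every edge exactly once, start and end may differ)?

Degrees: 1:2, 2:4, 3:2, 4:2, 5:4, 6:2, 7:2, 8:2, 9:4
Odd-degree vertices: none (0 total).
The non-isolated vertices are connected and exactly 0 have odd degree, so an Eulerian trail exists.

Yes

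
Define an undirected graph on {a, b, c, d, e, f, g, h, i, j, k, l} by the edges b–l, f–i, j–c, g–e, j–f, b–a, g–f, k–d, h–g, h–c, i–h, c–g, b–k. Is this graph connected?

Component: {a, b, d, k, l}
Component: {c, e, f, g, h, i, j}
No edge joins these 2 groups, so the graph is disconnected.

No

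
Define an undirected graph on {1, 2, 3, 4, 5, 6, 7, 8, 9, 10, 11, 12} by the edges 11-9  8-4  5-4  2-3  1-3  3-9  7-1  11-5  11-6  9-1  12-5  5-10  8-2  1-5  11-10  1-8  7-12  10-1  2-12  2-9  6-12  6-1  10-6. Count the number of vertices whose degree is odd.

4

Degrees: 1:7, 2:4, 3:3, 4:2, 5:5, 6:4, 7:2, 8:3, 9:4, 10:4, 11:4, 12:4
Odd-degree vertices: 1, 3, 5, 8.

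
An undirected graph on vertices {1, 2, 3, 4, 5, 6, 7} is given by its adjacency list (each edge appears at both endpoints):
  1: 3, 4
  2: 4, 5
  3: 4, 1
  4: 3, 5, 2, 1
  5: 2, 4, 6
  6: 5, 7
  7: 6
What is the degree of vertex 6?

2

Neighbors of 6: 5, 7.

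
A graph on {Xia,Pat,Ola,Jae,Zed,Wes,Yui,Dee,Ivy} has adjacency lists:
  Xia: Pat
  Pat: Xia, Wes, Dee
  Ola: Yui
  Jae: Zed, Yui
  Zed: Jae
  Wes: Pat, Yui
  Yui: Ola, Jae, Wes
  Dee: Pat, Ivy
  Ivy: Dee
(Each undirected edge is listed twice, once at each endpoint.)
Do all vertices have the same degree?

Degrees: Xia:1, Pat:3, Ola:1, Jae:2, Zed:1, Wes:2, Yui:3, Dee:2, Ivy:1
Degrees are not all equal (e.g. deg(Xia)=1 but deg(Pat)=3); not regular.

No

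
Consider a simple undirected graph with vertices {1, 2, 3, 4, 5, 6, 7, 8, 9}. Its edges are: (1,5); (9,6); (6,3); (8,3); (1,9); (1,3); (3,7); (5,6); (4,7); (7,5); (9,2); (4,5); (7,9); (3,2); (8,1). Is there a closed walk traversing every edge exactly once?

No

Degrees: 1:4, 2:2, 3:5, 4:2, 5:4, 6:3, 7:4, 8:2, 9:4
3, 6 have odd degree; an Eulerian circuit needs every degree to be even, so none exists.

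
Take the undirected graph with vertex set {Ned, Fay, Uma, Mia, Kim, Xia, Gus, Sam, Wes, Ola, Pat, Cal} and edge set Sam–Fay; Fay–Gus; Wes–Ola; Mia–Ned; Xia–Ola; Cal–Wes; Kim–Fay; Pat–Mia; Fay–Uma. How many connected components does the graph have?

3

Component: {Ned, Mia, Pat}
Component: {Xia, Wes, Ola, Cal}
Component: {Fay, Uma, Kim, Gus, Sam}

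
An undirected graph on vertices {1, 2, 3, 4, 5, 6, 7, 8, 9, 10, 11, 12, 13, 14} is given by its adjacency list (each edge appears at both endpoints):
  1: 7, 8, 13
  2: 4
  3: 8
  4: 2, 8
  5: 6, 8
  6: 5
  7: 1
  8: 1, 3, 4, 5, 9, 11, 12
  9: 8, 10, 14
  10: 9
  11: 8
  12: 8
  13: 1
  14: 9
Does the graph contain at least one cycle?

The graph has 14 vertices, 13 edges, and 1 connected component.
Since 13 = 14 - 1, the graph is a forest and contains no cycle.

No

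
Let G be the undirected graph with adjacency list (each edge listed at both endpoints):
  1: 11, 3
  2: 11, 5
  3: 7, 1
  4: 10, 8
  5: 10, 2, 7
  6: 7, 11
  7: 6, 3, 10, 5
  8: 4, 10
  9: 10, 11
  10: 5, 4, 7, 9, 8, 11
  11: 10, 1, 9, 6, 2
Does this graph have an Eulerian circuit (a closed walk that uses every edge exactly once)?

Degrees: 1:2, 2:2, 3:2, 4:2, 5:3, 6:2, 7:4, 8:2, 9:2, 10:6, 11:5
Vertices with odd degree: 5, 11. An Eulerian circuit requires all degrees even.

No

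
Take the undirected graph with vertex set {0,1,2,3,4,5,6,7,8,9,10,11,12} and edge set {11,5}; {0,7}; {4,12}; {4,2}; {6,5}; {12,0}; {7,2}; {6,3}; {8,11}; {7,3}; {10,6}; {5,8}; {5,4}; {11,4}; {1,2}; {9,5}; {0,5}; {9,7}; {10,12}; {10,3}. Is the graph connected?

A breadth-first search from 0 visits 0, 7, 12, 5, 2, 3, 9, 10, 4, 6, 11, 8, 1 — all 13 vertices — so the graph is connected.

Yes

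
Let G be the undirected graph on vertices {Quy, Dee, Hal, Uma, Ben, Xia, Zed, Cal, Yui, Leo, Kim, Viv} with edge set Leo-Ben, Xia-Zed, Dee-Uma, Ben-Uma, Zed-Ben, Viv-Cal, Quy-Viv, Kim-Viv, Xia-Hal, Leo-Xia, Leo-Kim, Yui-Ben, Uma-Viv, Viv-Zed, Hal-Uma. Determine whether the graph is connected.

Yes

A breadth-first search from Quy visits Quy, Viv, Kim, Cal, Uma, Zed, Leo, Dee, Hal, Ben, Xia, Yui — all 12 vertices — so the graph is connected.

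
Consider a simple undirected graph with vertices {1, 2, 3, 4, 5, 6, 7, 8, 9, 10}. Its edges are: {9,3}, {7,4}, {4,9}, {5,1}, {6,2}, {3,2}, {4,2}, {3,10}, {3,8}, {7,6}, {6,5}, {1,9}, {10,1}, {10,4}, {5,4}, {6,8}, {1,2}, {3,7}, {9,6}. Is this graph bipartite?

A valid 2-coloring puts {2, 5, 7, 8, 9, 10} on one side and {1, 3, 4, 6} on the other; every edge crosses between the two sides.

Yes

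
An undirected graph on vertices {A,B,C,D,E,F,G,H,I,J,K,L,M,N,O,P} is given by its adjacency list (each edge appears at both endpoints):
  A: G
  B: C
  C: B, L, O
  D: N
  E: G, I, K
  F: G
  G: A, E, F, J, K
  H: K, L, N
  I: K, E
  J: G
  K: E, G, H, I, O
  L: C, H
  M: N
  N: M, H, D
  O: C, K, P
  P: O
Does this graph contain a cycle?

Yes

|V| = 16, |E| = 18, number of components = 1.
Since 18 > 16 - 1, a cycle must exist; for instance K-H-L-C-O-K.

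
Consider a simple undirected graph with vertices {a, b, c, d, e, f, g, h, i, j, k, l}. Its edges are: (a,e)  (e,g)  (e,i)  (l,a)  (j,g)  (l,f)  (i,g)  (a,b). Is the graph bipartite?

The cycle i-g-e-i has length 3, which is odd, so the graph is not bipartite.

No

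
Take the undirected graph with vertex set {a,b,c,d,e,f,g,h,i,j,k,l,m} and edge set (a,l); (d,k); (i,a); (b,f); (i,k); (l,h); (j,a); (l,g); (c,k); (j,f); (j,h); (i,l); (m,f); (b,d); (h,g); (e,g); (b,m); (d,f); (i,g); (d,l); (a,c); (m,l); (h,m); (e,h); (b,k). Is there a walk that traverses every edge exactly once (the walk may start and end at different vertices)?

Degrees: a:4, b:4, c:2, d:4, e:2, f:4, g:4, h:5, i:4, j:3, k:4, l:6, m:4
Odd-degree vertices: h, j (2 total).
With 2 odd-degree vertices and all edges in one connected piece, an Eulerian trail exists (from h to j).

Yes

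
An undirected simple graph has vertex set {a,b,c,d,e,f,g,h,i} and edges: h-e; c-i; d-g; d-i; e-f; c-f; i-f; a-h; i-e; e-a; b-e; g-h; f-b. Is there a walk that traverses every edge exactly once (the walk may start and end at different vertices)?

Yes

Degrees: a:2, b:2, c:2, d:2, e:5, f:4, g:2, h:3, i:4
Odd-degree vertices: e, h (2 total).
With 2 odd-degree vertices and all edges in one connected piece, an Eulerian trail exists (from e to h).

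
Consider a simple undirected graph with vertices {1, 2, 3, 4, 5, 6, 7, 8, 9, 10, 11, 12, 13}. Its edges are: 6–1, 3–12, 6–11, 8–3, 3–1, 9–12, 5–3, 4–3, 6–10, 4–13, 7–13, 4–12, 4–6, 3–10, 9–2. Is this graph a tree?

No

The graph has 13 vertices and 15 edges.
A tree on 13 vertices has exactly 12 edges; this graph has 15, so it contains a cycle and is not a tree.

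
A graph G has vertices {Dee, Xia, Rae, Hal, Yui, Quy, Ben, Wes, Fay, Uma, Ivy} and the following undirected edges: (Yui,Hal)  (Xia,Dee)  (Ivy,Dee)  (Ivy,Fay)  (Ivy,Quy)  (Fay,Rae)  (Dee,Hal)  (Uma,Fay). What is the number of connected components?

3

Component: {Ben}
Component: {Wes}
Component: {Dee, Xia, Rae, Hal, Yui, Quy, Fay, Uma, Ivy}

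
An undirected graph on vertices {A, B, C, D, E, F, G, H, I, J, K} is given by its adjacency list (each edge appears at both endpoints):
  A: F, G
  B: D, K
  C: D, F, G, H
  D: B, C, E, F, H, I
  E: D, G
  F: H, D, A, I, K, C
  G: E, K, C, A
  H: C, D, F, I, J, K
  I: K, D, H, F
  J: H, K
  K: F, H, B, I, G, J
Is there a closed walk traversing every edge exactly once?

Degrees: A:2, B:2, C:4, D:6, E:2, F:6, G:4, H:6, I:4, J:2, K:6
All degrees are even and the non-isolated vertices are connected — an Eulerian circuit exists.

Yes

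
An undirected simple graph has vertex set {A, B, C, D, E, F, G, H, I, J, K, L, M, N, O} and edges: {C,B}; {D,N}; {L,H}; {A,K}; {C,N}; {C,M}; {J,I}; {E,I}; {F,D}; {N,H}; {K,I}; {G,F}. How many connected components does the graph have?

Component: {O}
Component: {A, E, I, J, K}
Component: {B, C, D, F, G, H, L, M, N}

3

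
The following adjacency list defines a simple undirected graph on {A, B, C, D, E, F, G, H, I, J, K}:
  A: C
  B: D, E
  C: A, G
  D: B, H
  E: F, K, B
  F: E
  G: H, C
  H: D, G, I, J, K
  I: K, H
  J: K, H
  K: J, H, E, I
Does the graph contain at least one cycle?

The graph has 11 vertices, 13 edges, and 1 connected component.
Since 13 > 11 - 1, a cycle must exist; for instance H-D-B-E-K-H.

Yes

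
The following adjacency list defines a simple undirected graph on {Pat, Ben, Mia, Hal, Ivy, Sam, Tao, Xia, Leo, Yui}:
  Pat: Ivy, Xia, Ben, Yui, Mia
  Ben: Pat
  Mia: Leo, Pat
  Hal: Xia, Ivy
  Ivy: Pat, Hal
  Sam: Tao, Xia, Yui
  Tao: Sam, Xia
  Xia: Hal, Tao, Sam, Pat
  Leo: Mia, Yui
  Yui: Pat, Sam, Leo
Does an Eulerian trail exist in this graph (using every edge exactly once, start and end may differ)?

Degrees: Pat:5, Ben:1, Mia:2, Hal:2, Ivy:2, Sam:3, Tao:2, Xia:4, Leo:2, Yui:3
Odd-degree vertices: Pat, Ben, Sam, Yui (4 total).
With 4 odd-degree vertices (more than two), no single trail can use every edge.

No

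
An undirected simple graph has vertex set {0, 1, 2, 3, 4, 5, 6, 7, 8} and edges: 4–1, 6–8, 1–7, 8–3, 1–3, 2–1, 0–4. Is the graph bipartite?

Yes

Color {2, 3, 4, 5, 6, 7} black and {0, 1, 8} white. No edge joins two same-colored vertices, so the graph is bipartite.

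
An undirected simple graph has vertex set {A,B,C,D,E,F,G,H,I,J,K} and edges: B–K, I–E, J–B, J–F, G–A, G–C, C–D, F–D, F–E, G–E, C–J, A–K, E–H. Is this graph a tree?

|V| = 11, |E| = 13.
A tree on 11 vertices has exactly 10 edges; this graph has 13, so it contains a cycle and is not a tree.

No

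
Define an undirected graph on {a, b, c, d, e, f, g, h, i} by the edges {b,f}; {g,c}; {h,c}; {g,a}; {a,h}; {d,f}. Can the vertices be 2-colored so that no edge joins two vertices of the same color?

A valid 2-coloring puts {e, f, g, h, i} on one side and {a, b, c, d} on the other; every edge crosses between the two sides.

Yes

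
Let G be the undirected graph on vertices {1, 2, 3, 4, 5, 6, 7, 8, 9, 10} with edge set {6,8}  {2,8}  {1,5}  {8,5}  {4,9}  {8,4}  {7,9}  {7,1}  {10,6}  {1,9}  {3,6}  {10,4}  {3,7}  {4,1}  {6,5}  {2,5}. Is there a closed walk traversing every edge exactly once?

No

Degrees: 1:4, 2:2, 3:2, 4:4, 5:4, 6:4, 7:3, 8:4, 9:3, 10:2
7, 9 have odd degree; an Eulerian circuit needs every degree to be even, so none exists.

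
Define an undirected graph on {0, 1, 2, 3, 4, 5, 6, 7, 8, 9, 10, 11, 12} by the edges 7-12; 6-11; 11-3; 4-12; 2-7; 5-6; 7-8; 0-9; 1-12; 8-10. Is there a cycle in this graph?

The graph has 13 vertices, 10 edges, and 3 connected components.
A forest on 13 vertices with 3 components has exactly 10 edges, which matches — so no cycle.

No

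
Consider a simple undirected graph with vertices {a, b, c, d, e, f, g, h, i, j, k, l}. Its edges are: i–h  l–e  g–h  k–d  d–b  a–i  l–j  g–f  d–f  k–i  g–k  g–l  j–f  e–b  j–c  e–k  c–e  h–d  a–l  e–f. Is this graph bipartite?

The cycle g-h-i-a-l-g has length 5, which is odd, so the graph is not bipartite.

No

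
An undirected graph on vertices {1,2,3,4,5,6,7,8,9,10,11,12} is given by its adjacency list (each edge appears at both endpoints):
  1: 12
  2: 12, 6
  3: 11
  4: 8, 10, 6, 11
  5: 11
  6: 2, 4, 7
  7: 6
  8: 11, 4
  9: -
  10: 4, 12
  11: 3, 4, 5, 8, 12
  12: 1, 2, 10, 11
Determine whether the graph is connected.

Component: {9}
Component: {1, 2, 3, 4, 5, 6, 7, 8, 10, 11, 12}
No edge joins these 2 groups, so the graph is disconnected.

No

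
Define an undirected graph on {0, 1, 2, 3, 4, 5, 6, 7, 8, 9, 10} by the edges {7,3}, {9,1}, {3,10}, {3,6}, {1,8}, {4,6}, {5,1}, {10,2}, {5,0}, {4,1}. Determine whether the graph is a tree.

Yes

|V| = 11, |E| = 10.
Connected and |E| = |V| - 1, which characterizes a tree.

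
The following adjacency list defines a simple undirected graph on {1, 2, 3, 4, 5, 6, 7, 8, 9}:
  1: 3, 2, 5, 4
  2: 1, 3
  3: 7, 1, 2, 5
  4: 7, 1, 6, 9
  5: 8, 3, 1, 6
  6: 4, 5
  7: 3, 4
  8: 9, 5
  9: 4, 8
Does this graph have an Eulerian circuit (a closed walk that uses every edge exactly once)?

Yes

Degrees: 1:4, 2:2, 3:4, 4:4, 5:4, 6:2, 7:2, 8:2, 9:2
Every vertex has even degree and the edges form a single connected piece, so an Eulerian circuit exists.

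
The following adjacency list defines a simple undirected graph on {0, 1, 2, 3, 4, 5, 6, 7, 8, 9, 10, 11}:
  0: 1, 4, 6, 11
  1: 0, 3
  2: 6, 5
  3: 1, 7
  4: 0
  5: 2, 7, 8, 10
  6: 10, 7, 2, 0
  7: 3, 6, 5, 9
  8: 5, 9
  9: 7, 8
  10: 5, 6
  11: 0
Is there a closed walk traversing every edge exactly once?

No

Degrees: 0:4, 1:2, 2:2, 3:2, 4:1, 5:4, 6:4, 7:4, 8:2, 9:2, 10:2, 11:1
Vertices with odd degree: 4, 11. An Eulerian circuit requires all degrees even.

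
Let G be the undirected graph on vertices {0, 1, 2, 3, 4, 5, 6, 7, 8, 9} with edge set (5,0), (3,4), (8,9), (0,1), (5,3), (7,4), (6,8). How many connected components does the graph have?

3

Component: {2}
Component: {6, 8, 9}
Component: {0, 1, 3, 4, 5, 7}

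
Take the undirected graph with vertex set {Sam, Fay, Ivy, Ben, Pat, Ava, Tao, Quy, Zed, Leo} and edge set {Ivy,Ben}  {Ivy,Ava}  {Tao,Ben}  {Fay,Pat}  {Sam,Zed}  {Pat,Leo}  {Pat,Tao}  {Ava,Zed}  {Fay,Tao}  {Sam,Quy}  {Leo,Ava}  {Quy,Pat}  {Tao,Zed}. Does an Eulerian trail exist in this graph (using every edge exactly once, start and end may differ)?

Yes

Degrees: Sam:2, Fay:2, Ivy:2, Ben:2, Pat:4, Ava:3, Tao:4, Quy:2, Zed:3, Leo:2
Odd-degree vertices: Ava, Zed (2 total).
The non-isolated vertices are connected and exactly 2 have odd degree, so an Eulerian trail exists (from Ava to Zed).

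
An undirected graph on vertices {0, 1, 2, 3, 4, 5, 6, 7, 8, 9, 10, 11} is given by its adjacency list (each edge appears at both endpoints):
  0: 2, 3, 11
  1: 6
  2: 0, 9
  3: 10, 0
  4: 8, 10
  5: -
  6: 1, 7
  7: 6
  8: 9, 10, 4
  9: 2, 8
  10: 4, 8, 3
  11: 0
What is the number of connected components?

Component: {5}
Component: {1, 6, 7}
Component: {0, 2, 3, 4, 8, 9, 10, 11}

3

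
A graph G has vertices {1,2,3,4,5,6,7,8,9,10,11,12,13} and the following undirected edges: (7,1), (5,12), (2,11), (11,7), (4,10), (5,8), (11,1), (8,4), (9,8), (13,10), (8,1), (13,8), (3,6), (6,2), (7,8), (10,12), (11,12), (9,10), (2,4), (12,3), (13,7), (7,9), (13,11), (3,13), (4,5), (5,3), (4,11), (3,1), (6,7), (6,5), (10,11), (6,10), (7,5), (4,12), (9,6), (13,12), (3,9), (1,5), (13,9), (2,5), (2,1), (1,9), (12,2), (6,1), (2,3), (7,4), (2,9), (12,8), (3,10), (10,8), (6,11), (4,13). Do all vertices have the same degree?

Degrees: 1:8, 2:8, 3:8, 4:8, 5:8, 6:8, 7:8, 8:8, 9:8, 10:8, 11:8, 12:8, 13:8
All degrees equal 8; the graph is regular.

Yes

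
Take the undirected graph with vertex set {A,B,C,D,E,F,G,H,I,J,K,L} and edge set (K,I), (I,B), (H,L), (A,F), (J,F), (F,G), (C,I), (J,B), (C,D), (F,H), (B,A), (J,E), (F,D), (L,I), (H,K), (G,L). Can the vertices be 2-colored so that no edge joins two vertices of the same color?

Color {B, C, E, F, K, L} black and {A, D, G, H, I, J} white. No edge joins two same-colored vertices, so the graph is bipartite.

Yes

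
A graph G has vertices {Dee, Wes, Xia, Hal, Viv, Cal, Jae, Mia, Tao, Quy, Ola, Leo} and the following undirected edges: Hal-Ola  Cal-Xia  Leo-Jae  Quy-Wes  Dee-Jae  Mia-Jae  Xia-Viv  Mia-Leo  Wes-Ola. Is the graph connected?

Component: {Tao}
Component: {Xia, Viv, Cal}
Component: {Dee, Jae, Mia, Leo}
Component: {Wes, Hal, Quy, Ola}
No edge joins these 4 groups, so the graph is disconnected.

No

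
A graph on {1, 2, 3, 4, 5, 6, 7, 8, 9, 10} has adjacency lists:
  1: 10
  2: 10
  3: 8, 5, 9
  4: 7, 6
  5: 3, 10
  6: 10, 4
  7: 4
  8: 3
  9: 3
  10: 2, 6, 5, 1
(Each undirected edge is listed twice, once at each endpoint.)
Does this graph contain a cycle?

|V| = 10, |E| = 9, number of components = 1.
A forest on 10 vertices with 1 component has exactly 9 edges, which matches — so no cycle.

No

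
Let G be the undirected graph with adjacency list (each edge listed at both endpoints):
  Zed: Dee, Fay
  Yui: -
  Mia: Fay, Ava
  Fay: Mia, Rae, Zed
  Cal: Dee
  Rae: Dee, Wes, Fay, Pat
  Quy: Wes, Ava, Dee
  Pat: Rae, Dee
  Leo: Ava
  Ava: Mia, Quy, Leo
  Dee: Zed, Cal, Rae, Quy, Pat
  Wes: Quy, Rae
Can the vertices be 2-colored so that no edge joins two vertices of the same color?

No

The cycle Rae-Pat-Dee-Rae has length 3, which is odd, so the graph is not bipartite.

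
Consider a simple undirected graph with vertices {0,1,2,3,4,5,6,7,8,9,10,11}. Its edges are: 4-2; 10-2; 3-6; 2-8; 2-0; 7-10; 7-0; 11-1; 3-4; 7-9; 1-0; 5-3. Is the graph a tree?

|V| = 12, |E| = 12.
Connected but with 12 > 11 edges, so it has a cycle and is not a tree.

No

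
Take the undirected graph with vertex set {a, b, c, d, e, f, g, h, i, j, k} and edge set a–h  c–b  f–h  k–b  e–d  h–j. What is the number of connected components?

Component: {g}
Component: {i}
Component: {d, e}
Component: {b, c, k}
Component: {a, f, h, j}

5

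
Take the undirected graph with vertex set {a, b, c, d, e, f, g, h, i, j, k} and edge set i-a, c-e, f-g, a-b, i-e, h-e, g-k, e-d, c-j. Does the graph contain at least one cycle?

|V| = 11, |E| = 9, number of components = 2.
A forest on 11 vertices with 2 components has exactly 9 edges, which matches — so no cycle.

No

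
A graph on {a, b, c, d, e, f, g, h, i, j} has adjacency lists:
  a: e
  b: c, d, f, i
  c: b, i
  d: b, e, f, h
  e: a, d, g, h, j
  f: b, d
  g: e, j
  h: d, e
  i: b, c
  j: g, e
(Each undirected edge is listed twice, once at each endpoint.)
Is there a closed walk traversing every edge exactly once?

Degrees: a:1, b:4, c:2, d:4, e:5, f:2, g:2, h:2, i:2, j:2
a, e have odd degree; an Eulerian circuit needs every degree to be even, so none exists.

No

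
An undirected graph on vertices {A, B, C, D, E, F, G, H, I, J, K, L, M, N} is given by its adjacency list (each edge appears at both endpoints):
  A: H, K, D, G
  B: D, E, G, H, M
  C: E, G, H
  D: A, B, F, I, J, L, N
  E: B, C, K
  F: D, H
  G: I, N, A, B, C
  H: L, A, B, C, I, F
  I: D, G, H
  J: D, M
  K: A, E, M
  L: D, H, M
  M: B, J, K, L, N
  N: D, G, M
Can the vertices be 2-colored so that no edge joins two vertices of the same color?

No

K-A-H-B-M-K is an odd cycle (length 5), and a bipartite graph can contain only even cycles.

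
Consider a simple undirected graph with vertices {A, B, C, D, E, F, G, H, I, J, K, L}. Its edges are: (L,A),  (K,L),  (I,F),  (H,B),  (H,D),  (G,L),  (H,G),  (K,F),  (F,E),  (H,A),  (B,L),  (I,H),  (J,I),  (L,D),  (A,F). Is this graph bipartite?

Yes

Color {C, F, H, J, L} black and {A, B, D, E, G, I, K} white. No edge joins two same-colored vertices, so the graph is bipartite.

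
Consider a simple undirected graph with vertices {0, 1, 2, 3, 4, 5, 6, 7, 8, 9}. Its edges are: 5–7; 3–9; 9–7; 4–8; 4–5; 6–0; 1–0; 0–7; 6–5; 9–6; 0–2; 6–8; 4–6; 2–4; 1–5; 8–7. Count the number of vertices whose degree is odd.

4

Degrees: 0:4, 1:2, 2:2, 3:1, 4:4, 5:4, 6:5, 7:4, 8:3, 9:3
Odd-degree vertices: 3, 6, 8, 9.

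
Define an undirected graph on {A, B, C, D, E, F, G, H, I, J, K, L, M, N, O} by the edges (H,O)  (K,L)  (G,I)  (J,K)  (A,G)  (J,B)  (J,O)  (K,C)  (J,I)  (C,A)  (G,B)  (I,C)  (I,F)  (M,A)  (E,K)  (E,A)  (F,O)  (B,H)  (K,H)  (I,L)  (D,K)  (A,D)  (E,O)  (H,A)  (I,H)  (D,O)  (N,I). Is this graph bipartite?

Yes

Color {C, D, E, F, G, H, J, L, M, N} black and {A, B, I, K, O} white. No edge joins two same-colored vertices, so the graph is bipartite.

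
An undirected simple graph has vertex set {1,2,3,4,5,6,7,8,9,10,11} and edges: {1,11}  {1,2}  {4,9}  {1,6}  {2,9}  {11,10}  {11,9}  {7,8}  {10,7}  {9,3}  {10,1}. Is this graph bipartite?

No

The cycle 10-1-11-10 has length 3, which is odd, so the graph is not bipartite.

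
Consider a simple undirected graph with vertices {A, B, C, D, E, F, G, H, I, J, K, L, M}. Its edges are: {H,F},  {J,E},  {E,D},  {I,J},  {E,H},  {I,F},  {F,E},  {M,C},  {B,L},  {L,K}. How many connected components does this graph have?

5

Component: {A}
Component: {G}
Component: {C, M}
Component: {B, K, L}
Component: {D, E, F, H, I, J}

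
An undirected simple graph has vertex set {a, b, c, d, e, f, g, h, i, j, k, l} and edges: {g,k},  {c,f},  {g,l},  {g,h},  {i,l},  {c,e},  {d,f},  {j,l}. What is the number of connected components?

Component: {a}
Component: {b}
Component: {c, d, e, f}
Component: {g, h, i, j, k, l}

4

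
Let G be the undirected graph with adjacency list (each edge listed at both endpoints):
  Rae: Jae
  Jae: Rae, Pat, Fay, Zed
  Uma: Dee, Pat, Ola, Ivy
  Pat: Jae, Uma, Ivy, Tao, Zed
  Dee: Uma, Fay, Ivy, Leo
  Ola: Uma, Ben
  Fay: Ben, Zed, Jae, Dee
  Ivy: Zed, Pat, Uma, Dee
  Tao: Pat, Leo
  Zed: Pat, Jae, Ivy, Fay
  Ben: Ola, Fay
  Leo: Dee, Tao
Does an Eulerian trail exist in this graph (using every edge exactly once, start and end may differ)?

Yes

Degrees: Rae:1, Jae:4, Uma:4, Pat:5, Dee:4, Ola:2, Fay:4, Ivy:4, Tao:2, Zed:4, Ben:2, Leo:2
Odd-degree vertices: Rae, Pat (2 total).
The non-isolated vertices are connected and exactly 2 have odd degree, so an Eulerian trail exists (from Rae to Pat).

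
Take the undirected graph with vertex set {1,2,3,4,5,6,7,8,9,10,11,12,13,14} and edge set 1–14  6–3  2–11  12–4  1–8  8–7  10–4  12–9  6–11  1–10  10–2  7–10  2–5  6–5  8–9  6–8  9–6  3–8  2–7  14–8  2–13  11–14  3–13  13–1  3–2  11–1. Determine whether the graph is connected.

A breadth-first search from 1 visits 1, 8, 11, 13, 10, 14, 3, 6, 7, 9, 2, 4, 5, 12 — all 14 vertices — so the graph is connected.

Yes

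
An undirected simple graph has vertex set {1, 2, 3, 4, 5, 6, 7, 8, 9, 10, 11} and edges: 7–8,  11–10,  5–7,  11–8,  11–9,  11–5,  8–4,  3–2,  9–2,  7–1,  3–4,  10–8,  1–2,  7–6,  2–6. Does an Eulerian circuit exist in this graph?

Yes

Degrees: 1:2, 2:4, 3:2, 4:2, 5:2, 6:2, 7:4, 8:4, 9:2, 10:2, 11:4
Every vertex has even degree and the edges form a single connected piece, so an Eulerian circuit exists.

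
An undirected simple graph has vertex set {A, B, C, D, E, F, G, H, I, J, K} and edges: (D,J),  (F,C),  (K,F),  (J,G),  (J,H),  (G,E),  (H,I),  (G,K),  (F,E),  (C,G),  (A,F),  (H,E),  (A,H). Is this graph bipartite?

Yes

Color {B, D, F, G, H} black and {A, C, E, I, J, K} white. No edge joins two same-colored vertices, so the graph is bipartite.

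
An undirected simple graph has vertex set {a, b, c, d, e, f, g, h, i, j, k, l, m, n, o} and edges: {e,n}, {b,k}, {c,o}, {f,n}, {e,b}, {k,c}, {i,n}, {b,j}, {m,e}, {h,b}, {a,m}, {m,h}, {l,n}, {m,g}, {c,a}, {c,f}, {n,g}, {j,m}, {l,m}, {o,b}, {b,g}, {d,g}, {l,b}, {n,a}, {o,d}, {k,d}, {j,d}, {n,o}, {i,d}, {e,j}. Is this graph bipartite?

The cycle e-j-m-e has length 3, which is odd, so the graph is not bipartite.

No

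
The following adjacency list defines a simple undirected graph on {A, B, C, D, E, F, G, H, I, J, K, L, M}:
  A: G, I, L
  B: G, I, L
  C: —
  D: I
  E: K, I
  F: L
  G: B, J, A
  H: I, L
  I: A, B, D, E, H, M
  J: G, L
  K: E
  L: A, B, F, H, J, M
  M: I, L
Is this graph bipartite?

Partition the vertices as {C, G, I, K, L} vs {A, B, D, E, F, H, J, M}. Each listed edge has one endpoint in each part, so the graph is bipartite.

Yes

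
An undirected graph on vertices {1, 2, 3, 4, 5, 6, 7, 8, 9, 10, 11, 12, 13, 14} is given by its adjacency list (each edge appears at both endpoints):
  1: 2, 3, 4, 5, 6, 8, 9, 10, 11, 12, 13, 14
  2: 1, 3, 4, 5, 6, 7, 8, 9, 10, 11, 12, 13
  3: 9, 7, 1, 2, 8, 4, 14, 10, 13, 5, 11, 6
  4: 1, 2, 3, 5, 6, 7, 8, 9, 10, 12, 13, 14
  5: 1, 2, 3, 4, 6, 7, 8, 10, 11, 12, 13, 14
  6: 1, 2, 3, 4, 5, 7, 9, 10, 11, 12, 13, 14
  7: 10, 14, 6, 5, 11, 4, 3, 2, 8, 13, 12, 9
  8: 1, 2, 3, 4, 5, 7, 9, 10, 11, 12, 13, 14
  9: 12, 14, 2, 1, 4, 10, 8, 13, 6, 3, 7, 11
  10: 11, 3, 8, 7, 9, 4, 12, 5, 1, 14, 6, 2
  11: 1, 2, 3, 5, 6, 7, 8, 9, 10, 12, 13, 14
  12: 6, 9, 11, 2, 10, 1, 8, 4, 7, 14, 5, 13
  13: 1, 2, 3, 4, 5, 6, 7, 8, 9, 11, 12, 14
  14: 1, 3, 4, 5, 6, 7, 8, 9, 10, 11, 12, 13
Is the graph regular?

Degrees: 1:12, 2:12, 3:12, 4:12, 5:12, 6:12, 7:12, 8:12, 9:12, 10:12, 11:12, 12:12, 13:12, 14:12
Every vertex has degree 12, so the graph is 12-regular.

Yes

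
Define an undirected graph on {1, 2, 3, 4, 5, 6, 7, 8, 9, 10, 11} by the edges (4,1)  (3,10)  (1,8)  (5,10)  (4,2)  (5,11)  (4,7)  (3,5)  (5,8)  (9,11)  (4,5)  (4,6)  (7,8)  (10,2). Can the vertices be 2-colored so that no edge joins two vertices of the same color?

The cycle 10-3-5-10 has length 3, which is odd, so the graph is not bipartite.

No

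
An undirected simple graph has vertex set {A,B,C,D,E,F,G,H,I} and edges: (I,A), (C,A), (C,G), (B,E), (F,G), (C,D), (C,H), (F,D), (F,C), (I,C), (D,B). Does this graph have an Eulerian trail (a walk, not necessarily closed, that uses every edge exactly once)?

Degrees: A:2, B:2, C:6, D:3, E:1, F:3, G:2, H:1, I:2
Odd-degree vertices: D, E, F, H (4 total).
An Eulerian trail requires 0 or 2 odd-degree vertices; here there are 4.

No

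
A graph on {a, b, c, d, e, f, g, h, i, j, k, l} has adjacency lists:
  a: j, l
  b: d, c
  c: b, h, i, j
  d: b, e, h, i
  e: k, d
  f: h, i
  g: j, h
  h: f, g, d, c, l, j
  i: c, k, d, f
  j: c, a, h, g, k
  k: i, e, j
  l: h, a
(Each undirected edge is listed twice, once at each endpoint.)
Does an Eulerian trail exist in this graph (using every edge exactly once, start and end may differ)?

Yes

Degrees: a:2, b:2, c:4, d:4, e:2, f:2, g:2, h:6, i:4, j:5, k:3, l:2
Odd-degree vertices: j, k (2 total).
The non-isolated vertices are connected and exactly 2 have odd degree, so an Eulerian trail exists (from j to k).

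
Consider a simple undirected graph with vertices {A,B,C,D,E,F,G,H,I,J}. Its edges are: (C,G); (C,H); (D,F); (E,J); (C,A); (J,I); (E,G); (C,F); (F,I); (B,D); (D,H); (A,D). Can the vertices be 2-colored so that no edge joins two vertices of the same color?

A valid 2-coloring puts {C, D, E, I} on one side and {A, B, F, G, H, J} on the other; every edge crosses between the two sides.

Yes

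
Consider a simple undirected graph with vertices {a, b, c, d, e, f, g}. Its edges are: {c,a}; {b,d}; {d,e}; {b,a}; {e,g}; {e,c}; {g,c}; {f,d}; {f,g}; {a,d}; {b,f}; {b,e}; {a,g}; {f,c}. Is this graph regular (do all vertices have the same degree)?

Degrees: a:4, b:4, c:4, d:4, e:4, f:4, g:4
Every vertex has degree 4, so the graph is 4-regular.

Yes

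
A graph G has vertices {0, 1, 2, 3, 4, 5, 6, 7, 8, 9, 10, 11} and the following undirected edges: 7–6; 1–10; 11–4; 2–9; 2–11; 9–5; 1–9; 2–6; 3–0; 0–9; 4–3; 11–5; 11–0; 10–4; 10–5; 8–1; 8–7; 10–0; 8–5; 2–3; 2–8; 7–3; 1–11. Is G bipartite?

Yes

Partition the vertices as {3, 6, 8, 9, 10, 11} vs {0, 1, 2, 4, 5, 7}. Each listed edge has one endpoint in each part, so the graph is bipartite.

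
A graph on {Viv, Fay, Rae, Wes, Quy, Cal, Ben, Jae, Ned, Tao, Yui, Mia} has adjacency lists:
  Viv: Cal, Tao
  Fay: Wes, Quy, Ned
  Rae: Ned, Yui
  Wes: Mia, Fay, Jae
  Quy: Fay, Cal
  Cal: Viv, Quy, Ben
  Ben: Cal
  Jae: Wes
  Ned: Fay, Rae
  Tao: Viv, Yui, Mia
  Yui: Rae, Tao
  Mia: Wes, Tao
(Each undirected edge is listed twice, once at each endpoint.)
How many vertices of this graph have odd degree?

Degrees: Viv:2, Fay:3, Rae:2, Wes:3, Quy:2, Cal:3, Ben:1, Jae:1, Ned:2, Tao:3, Yui:2, Mia:2
Odd-degree vertices: Fay, Wes, Cal, Ben, Jae, Tao.

6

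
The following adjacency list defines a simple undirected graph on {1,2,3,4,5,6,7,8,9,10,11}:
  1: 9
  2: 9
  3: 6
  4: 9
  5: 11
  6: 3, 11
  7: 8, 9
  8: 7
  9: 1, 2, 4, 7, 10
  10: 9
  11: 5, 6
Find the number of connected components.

2

Component: {3, 5, 6, 11}
Component: {1, 2, 4, 7, 8, 9, 10}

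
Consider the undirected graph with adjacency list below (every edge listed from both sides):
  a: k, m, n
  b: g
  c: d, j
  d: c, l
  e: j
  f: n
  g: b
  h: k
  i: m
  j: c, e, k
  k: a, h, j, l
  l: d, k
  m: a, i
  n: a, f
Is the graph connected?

Component: {b, g}
Component: {a, c, d, e, f, h, i, j, k, l, m, n}
No edge joins these 2 groups, so the graph is disconnected.

No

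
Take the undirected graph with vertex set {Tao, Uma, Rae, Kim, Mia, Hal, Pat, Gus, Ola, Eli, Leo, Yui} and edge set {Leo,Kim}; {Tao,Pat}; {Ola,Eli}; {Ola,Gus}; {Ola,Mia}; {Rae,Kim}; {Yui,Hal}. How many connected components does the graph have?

Component: {Uma}
Component: {Tao, Pat}
Component: {Hal, Yui}
Component: {Rae, Kim, Leo}
Component: {Mia, Gus, Ola, Eli}

5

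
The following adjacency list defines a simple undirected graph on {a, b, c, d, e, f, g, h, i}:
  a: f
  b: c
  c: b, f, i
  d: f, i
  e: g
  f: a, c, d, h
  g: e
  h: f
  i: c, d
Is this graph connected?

Component: {e, g}
Component: {a, b, c, d, f, h, i}
There are 2 separate components, so the graph is not connected.

No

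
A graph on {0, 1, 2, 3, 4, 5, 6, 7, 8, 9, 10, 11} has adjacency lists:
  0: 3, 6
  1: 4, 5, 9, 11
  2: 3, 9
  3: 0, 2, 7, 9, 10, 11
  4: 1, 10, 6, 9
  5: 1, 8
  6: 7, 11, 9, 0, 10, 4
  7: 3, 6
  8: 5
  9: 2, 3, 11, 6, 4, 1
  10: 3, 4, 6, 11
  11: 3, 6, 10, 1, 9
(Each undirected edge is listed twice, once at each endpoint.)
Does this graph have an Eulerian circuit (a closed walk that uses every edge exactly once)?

Degrees: 0:2, 1:4, 2:2, 3:6, 4:4, 5:2, 6:6, 7:2, 8:1, 9:6, 10:4, 11:5
8, 11 have odd degree; an Eulerian circuit needs every degree to be even, so none exists.

No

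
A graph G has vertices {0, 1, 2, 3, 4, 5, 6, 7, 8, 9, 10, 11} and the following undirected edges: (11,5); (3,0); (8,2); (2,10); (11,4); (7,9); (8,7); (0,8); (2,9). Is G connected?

No

Component: {1}
Component: {6}
Component: {4, 5, 11}
Component: {0, 2, 3, 7, 8, 9, 10}
No edge joins these 4 groups, so the graph is disconnected.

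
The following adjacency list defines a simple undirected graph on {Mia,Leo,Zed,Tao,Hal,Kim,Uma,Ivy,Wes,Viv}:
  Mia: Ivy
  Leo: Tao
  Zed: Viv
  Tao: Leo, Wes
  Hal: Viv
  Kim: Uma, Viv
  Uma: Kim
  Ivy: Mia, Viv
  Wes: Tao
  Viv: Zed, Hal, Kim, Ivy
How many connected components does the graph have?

2

Component: {Leo, Tao, Wes}
Component: {Mia, Zed, Hal, Kim, Uma, Ivy, Viv}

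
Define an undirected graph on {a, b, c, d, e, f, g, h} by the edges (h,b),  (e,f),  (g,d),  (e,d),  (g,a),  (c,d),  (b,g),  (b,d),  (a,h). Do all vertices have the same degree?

Degrees: a:2, b:3, c:1, d:4, e:2, f:1, g:3, h:2
Degrees are not all equal (e.g. deg(c)=1 but deg(d)=4); not regular.

No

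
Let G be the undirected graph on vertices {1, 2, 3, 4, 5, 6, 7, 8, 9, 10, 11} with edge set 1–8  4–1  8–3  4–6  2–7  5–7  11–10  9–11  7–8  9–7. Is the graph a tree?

|V| = 11, |E| = 10.
Connected and |E| = |V| - 1, which characterizes a tree.

Yes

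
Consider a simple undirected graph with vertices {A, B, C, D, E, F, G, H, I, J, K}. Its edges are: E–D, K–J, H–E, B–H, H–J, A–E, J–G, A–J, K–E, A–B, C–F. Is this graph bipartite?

A valid 2-coloring puts {B, E, F, I, J} on one side and {A, C, D, G, H, K} on the other; every edge crosses between the two sides.

Yes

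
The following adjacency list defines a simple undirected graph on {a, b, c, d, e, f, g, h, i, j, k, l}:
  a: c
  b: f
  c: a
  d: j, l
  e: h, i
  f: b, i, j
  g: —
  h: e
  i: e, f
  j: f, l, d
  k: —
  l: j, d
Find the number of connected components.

Component: {g}
Component: {k}
Component: {a, c}
Component: {b, d, e, f, h, i, j, l}

4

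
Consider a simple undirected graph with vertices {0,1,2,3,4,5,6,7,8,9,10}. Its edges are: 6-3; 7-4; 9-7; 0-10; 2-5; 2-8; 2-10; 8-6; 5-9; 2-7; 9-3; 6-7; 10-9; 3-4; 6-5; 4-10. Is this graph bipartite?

A valid 2-coloring puts {1, 3, 5, 7, 8, 10} on one side and {0, 2, 4, 6, 9} on the other; every edge crosses between the two sides.

Yes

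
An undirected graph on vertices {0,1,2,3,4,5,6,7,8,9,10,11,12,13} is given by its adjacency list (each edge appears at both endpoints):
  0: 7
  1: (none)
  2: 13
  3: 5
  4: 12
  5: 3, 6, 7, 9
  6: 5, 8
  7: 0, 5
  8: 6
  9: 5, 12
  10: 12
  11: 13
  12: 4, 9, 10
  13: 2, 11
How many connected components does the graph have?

Component: {1}
Component: {2, 11, 13}
Component: {0, 3, 4, 5, 6, 7, 8, 9, 10, 12}

3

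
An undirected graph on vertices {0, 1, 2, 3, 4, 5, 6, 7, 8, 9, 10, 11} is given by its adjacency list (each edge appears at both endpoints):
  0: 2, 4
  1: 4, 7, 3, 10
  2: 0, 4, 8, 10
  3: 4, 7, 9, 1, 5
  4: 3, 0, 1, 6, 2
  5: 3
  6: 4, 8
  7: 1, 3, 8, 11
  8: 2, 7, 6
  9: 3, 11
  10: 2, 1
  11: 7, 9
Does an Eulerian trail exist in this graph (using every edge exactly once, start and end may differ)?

No

Degrees: 0:2, 1:4, 2:4, 3:5, 4:5, 5:1, 6:2, 7:4, 8:3, 9:2, 10:2, 11:2
Odd-degree vertices: 3, 4, 5, 8 (4 total).
An Eulerian trail requires 0 or 2 odd-degree vertices; here there are 4.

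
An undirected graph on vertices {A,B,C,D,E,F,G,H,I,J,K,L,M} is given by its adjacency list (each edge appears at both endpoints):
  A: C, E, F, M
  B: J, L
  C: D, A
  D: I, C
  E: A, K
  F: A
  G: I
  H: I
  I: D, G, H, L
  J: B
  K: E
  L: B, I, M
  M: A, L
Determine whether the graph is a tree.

|V| = 13, |E| = 13.
Connected but with 13 > 12 edges, so it has a cycle and is not a tree.

No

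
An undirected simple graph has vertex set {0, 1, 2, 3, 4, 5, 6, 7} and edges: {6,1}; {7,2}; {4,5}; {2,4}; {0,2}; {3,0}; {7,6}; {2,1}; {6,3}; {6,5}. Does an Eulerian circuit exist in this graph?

Degrees: 0:2, 1:2, 2:4, 3:2, 4:2, 5:2, 6:4, 7:2
All degrees are even and the non-isolated vertices are connected — an Eulerian circuit exists.

Yes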